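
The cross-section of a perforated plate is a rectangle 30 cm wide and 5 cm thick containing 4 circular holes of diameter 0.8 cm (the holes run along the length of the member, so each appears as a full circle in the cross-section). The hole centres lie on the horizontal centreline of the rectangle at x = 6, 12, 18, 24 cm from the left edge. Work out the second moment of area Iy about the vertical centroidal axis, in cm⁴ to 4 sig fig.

Split into non-overlapping primitives; take the origin at the lower-left of the bounding box.
Plate: 30 × 5, A = 150 cm², x = 15 cm, Ī = 11 250 cm⁴.
Hole 1 (subtracted): ⌀0.8, A = 0.502655 cm², x = 6 cm, Ī = 0.0201062 cm⁴.
Hole 2 (subtracted): ⌀0.8, A = 0.502655 cm², x = 12 cm, Ī = 0.0201062 cm⁴.
Hole 3 (subtracted): ⌀0.8, A = 0.502655 cm², x = 18 cm, Ī = 0.0201062 cm⁴.
Hole 4 (subtracted): ⌀0.8, A = 0.502655 cm², x = 24 cm, Ī = 0.0201062 cm⁴.
By symmetry the centroid is at mid-width, x̄ = 15 cm.
Transfer each piece to the vertical centroidal axis using Ī + A·d² with d = x − 15:
  plate: d = 0 cm → contributes +11 250 cm⁴
  hole 1: d = -9 cm → contributes −40.7351 cm⁴
  hole 2: d = -3 cm → contributes −4.544 cm⁴
  hole 3: d = 3 cm → contributes −4.544 cm⁴
  hole 4: d = 9 cm → contributes −40.7351 cm⁴
Total I = 11159.4 cm⁴.

Iy ≈ 1.116 × 10⁴ cm⁴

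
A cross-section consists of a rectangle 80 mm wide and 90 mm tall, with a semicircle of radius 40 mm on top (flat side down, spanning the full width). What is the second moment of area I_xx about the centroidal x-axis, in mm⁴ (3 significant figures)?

I_xx ≈ 1.23 × 10⁷ mm⁴

Decompose the section into non-overlapping parts with the origin at the bottom-left of its bounding rectangle.
Rectangular body: 80 × 90, A = 7 200 mm², y = 45 mm, Ī = 4 860 000 mm⁴.
Semicircular cap: semicircle r = 40, A = 2513.3 mm², y = 106.98 mm, Ī = 280 978 mm⁴.
Centroid: ȳ = ΣA·y / ΣA = 61.036 mm.
Transfer each piece to the centroidal x-axis using Ī + A·d² with d = y − 61.036:
  rectangular body: d = -16.036 mm → contributes +6 711 550 mm⁴
  semicircular cap: d = 45.94 mm → contributes +5 585 277 mm⁴
Total I = 12 296 827 mm⁴.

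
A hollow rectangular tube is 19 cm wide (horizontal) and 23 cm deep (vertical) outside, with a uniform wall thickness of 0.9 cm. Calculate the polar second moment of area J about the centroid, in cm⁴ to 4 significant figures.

Break the section into simple shapes (no overlaps), measuring from the bottom-left corner of the bounding box.
Outer rectangle: 19 × 23, A = 437 cm², y = 11.5 cm, Ī = 19264.4 cm⁴.
Inner void (subtracted): 17.2 × 21.2, A = 364.64 cm², y = 11.5 cm, Ī = 13 657 cm⁴.
By symmetry the centroid is at mid-height, ȳ = 11.5 cm.
All pieces are centred on the centroidal x-axis, so I = ΣĪ (holes subtracted) = 5607.43 cm⁴.
Repeating about the centroidal y-axis gives I_y = 4156.83 cm⁴.
Polar second moment: J = I_x + I_y = 9764.26 cm⁴.

J ≈ 9764 cm⁴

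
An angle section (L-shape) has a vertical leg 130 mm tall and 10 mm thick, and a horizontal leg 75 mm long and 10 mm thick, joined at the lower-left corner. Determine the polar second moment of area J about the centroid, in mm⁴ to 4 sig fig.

Treat the section as a set of non-overlapping primitives; coordinates are from the bounding-box lower-left.
Vertical leg: 10 × 130, A = 1 300 mm², y = 65 mm, Ī = 1 830 833 mm⁴.
Horizontal leg (remainder): 65 × 10, A = 650 mm², y = 5 mm, Ī = 5416.67 mm⁴.
Centroid: ȳ = ΣA·y / ΣA = 45 mm.
Transfer each piece to the centroidal x-axis using Ī + A·d² with d = y − 45:
  vertical leg: d = 20 mm → contributes +2 350 833 mm⁴
  horizontal leg (remainder): d = -40 mm → contributes +1 045 417 mm⁴
Total I = 3 396 250 mm⁴.
For the y-axis: x̄ = 17.5 mm.
Repeating about the centroidal y-axis gives I_y = 849 063 mm⁴.
Polar second moment: J = I_x + I_y = 4 245 313 mm⁴.

J ≈ 4.245 × 10⁶ mm⁴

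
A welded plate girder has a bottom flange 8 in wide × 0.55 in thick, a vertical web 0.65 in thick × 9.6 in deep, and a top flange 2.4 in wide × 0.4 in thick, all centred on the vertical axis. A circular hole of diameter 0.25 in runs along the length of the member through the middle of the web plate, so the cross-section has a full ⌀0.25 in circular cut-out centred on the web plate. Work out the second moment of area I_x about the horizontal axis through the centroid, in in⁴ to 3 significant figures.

Split into non-overlapping primitives; take the origin at the lower-left of the bounding box.
Bottom plate: 8 × 0.55, A = 4.4 in², y = 0.275 in, Ī = 0.11092 in⁴.
Web plate: 0.65 × 9.6, A = 6.24 in², y = 5.35 in, Ī = 47.923 in⁴.
Top plate: 2.4 × 0.4, A = 0.96 in², y = 10.35 in, Ī = 0.0128 in⁴.
Hole (subtracted): ⌀0.25, A = 0.049087 in², y = 5.35 in, Ī = 0.00019175 in⁴.
Centroid: ȳ = ΣA·y / ΣA = 3.8324 in.
Transfer each piece to the horizontal axis through the centroid using Ī + A·d² with d = y − 3.8324:
  bottom plate: d = -3.5574 in → contributes +55.792 in⁴
  web plate: d = 1.5176 in → contributes +62.295 in⁴
  top plate: d = 6.5176 in → contributes +40.793 in⁴
  hole: d = 1.5176 in → contributes −0.11325 in⁴
Total I = 158.77 in⁴.

I_x ≈ 159 in⁴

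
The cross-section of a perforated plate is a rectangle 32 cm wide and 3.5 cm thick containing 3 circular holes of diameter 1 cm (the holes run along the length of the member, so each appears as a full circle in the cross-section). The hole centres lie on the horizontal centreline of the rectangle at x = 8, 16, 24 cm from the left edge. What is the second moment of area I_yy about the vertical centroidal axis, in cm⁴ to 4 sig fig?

I_yy ≈ 9457 cm⁴

Break the section into simple shapes (no overlaps), measuring from the bottom-left corner of the bounding box.
Plate: 32 × 3.5, A = 112 cm², x = 16 cm, Ī = 9557.33 cm⁴.
Hole 1 (subtracted): ⌀1, A = 0.785398 cm², x = 8 cm, Ī = 0.0490874 cm⁴.
Hole 2 (subtracted): ⌀1, A = 0.785398 cm², x = 16 cm, Ī = 0.0490874 cm⁴.
Hole 3 (subtracted): ⌀1, A = 0.785398 cm², x = 24 cm, Ī = 0.0490874 cm⁴.
By symmetry the centroid is at mid-width, x̄ = 16 cm.
Transfer each piece to the vertical centroidal axis using Ī + A·d² with d = x − 16:
  plate: d = 0 cm → contributes +9557.33 cm⁴
  hole 1: d = -8 cm → contributes −50.3146 cm⁴
  hole 2: d = 0 cm → contributes −0.0490874 cm⁴
  hole 3: d = 8 cm → contributes −50.3146 cm⁴
Total I = 9456.66 cm⁴.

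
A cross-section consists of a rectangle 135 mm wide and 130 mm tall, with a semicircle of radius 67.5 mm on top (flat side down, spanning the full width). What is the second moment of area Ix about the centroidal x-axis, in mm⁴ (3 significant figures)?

Decompose the section into non-overlapping parts with the origin at the bottom-left of its bounding rectangle.
Rectangular body: 135 × 130, A = 17 550 mm², y = 65 mm, Ī = 24 716 250 mm⁴.
Semicircular cap: semicircle r = 67.5, A = 7156.9 mm², y = 158.65 mm, Ī = 2 278 490 mm⁴.
Centroid: ȳ = ΣA·y / ΣA = 92.127 mm.
Transfer each piece to the centroidal x-axis using Ī + A·d² with d = y − 92.127:
  rectangular body: d = -27.127 mm → contributes +37 631 119 mm⁴
  semicircular cap: d = 66.521 mm → contributes +33 947 881 mm⁴
Total I = 71 579 000 mm⁴.

Ix ≈ 7.16 × 10⁷ mm⁴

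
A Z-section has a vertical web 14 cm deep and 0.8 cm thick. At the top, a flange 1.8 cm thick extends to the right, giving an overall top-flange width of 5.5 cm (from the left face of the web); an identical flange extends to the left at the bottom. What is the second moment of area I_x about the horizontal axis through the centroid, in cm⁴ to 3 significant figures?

Break the section into simple shapes (no overlaps), measuring from the bottom-left corner of the bounding box.
Web: 0.8 × 14, A = 11.2 cm², y = 7 cm, Ī = 182.93 cm⁴.
Top flange (beyond web): 4.7 × 1.8, A = 8.46 cm², y = 13.1 cm, Ī = 2.2842 cm⁴.
Bottom flange (beyond web): 4.7 × 1.8, A = 8.46 cm², y = 0.9 cm, Ī = 2.2842 cm⁴.
Centroid: ȳ = ΣA·y / ΣA = 7 cm.
Transfer each piece to the horizontal axis through the centroid using Ī + A·d² with d = y − 7:
  web: d = 0 cm → contributes +182.93 cm⁴
  top flange (beyond web): d = 6.1 cm → contributes +317.08 cm⁴
  bottom flange (beyond web): d = -6.1 cm → contributes +317.08 cm⁴
Total I = 817.09 cm⁴.

I_x ≈ 817 cm⁴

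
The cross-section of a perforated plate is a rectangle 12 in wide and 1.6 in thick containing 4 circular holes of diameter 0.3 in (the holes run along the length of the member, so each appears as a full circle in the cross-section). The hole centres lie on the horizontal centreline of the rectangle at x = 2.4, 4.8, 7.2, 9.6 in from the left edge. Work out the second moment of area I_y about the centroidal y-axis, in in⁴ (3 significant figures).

Decompose the section into non-overlapping parts with the origin at the bottom-left of its bounding rectangle.
Plate: 12 × 1.6, A = 19.2 in², x = 6 in, Ī = 230.4 in⁴.
Hole 1 (subtracted): ⌀0.3, A = 0.070686 in², x = 2.4 in, Ī = 0.00039761 in⁴.
Hole 2 (subtracted): ⌀0.3, A = 0.070686 in², x = 4.8 in, Ī = 0.00039761 in⁴.
Hole 3 (subtracted): ⌀0.3, A = 0.070686 in², x = 7.2 in, Ī = 0.00039761 in⁴.
Hole 4 (subtracted): ⌀0.3, A = 0.070686 in², x = 9.6 in, Ī = 0.00039761 in⁴.
By symmetry the centroid is at mid-width, x̄ = 6 in.
Transfer each piece to the centroidal y-axis using Ī + A·d² with d = x − 6:
  plate: d = 0 in → contributes +230.4 in⁴
  hole 1: d = -3.6 in → contributes −0.91649 in⁴
  hole 2: d = -1.2 in → contributes −0.10219 in⁴
  hole 3: d = 1.2 in → contributes −0.10219 in⁴
  hole 4: d = 3.6 in → contributes −0.91649 in⁴
Total I = 228.36 in⁴.

I_y ≈ 228 in⁴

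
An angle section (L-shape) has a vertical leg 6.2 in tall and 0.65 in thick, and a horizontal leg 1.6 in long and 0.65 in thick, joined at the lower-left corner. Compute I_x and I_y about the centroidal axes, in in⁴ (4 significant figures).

I_x ≈ 17.05 in⁴, I_y ≈ 0.5310 in⁴

Split into non-overlapping primitives; take the origin at the lower-left of the bounding box.
Vertical leg: 0.65 × 6.2, A = 4.03 in², y = 3.1 in, Ī = 12.9094 in⁴.
Horizontal leg (remainder): 0.95 × 0.65, A = 0.6175 in², y = 0.325 in, Ī = 0.0217411 in⁴.
Centroid: ȳ = ΣA·y / ΣA = 2.73129 in.
Transfer each piece to the centroidal x-axis using Ī + A·d² with d = y − 2.73129:
  vertical leg: d = 0.368706 in → contributes +13.4573 in⁴
  horizontal leg (remainder): d = -2.40629 in → contributes +3.59722 in⁴
Total I = 17.0545 in⁴.
For the y-axis: x̄ = 0.431294 in.
Repeating about the centroidal y-axis gives I_y = 0.531022 in⁴.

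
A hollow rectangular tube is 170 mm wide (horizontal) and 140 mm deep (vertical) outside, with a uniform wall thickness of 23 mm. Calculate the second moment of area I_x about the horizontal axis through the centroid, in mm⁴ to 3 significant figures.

Break the section into simple shapes (no overlaps), measuring from the bottom-left corner of the bounding box.
Outer rectangle: 170 × 140, A = 23 800 mm², y = 70 mm, Ī = 38 873 333 mm⁴.
Inner void (subtracted): 124 × 94, A = 11 656 mm², y = 70 mm, Ī = 8 582 701 mm⁴.
By symmetry the centroid is at mid-height, ȳ = 70 mm.
All pieces are centred on the horizontal axis through the centroid, so I = ΣĪ (holes subtracted) = 30 290 632 mm⁴.

I_x ≈ 3.03 × 10⁷ mm⁴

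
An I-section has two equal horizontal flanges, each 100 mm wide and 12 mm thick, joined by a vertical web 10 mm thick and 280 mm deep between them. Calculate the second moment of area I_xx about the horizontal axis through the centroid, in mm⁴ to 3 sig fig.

Split into non-overlapping primitives; take the origin at the lower-left of the bounding box.
Bottom flange: 100 × 12, A = 1 200 mm², y = 6 mm, Ī = 14 400 mm⁴.
Web: 10 × 280, A = 2 800 mm², y = 152 mm, Ī = 18 293 333 mm⁴.
Top flange: 100 × 12, A = 1 200 mm², y = 298 mm, Ī = 14 400 mm⁴.
By symmetry the centroid is at mid-height, ȳ = 152 mm.
Transfer each piece to the horizontal axis through the centroid using Ī + A·d² with d = y − 152:
  bottom flange: d = -146 mm → contributes +25 593 600 mm⁴
  web: d = 0 mm → contributes +18 293 333 mm⁴
  top flange: d = 146 mm → contributes +25 593 600 mm⁴
Total I = 69 480 533 mm⁴.

I_xx ≈ 6.95 × 10⁷ mm⁴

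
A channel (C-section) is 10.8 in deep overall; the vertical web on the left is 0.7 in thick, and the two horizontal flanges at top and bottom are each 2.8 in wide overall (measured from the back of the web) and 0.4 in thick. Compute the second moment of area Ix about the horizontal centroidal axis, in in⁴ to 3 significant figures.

Ix ≈ 119 in⁴

Break the section into simple shapes (no overlaps), measuring from the bottom-left corner of the bounding box.
Web: 0.7 × 10.8, A = 7.56 in², y = 5.4 in, Ī = 73.483 in⁴.
Top flange (beyond web): 2.1 × 0.4, A = 0.84 in², y = 10.6 in, Ī = 0.0112 in⁴.
Bottom flange (beyond web): 2.1 × 0.4, A = 0.84 in², y = 0.2 in, Ī = 0.0112 in⁴.
By symmetry the centroid is at mid-height, ȳ = 5.4 in.
Transfer each piece to the horizontal centroidal axis using Ī + A·d² with d = y − 5.4:
  web: d = 0 in → contributes +73.483 in⁴
  top flange (beyond web): d = 5.2 in → contributes +22.725 in⁴
  bottom flange (beyond web): d = -5.2 in → contributes +22.725 in⁴
Total I = 118.93 in⁴.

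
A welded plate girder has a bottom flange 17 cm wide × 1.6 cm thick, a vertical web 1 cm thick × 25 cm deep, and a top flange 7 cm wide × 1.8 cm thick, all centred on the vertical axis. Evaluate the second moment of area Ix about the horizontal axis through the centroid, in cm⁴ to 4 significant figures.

Split into non-overlapping primitives; take the origin at the lower-left of the bounding box.
Bottom plate: 17 × 1.6, A = 27.2 cm², y = 0.8 cm, Ī = 5.80267 cm⁴.
Web plate: 1 × 25, A = 25 cm², y = 14.1 cm, Ī = 1302.08 cm⁴.
Top plate: 7 × 1.8, A = 12.6 cm², y = 27.5 cm, Ī = 3.402 cm⁴.
Centroid: ȳ = ΣA·y / ΣA = 11.1228 cm.
Transfer each piece to the horizontal axis through the centroid using Ī + A·d² with d = y − 11.1228:
  bottom plate: d = -10.3228 cm → contributes +2904.26 cm⁴
  web plate: d = 2.97716 cm → contributes +1523.67 cm⁴
  top plate: d = 16.3772 cm → contributes +3382.87 cm⁴
Total I = 7810.8 cm⁴.

Ix ≈ 7811 cm⁴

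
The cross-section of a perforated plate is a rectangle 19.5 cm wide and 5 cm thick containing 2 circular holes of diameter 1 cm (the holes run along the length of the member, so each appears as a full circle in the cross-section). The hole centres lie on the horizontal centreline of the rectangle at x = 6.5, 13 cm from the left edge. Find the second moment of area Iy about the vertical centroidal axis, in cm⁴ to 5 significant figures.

Split into non-overlapping primitives; take the origin at the lower-left of the bounding box.
Plate: 19.5 × 5, A = 97.5 cm², x = 9.75 cm, Ī = 3089.531 cm⁴.
Hole 1 (subtracted): ⌀1, A = 0.7853982 cm², x = 6.5 cm, Ī = 0.04908739 cm⁴.
Hole 2 (subtracted): ⌀1, A = 0.7853982 cm², x = 13 cm, Ī = 0.04908739 cm⁴.
By symmetry the centroid is at mid-width, x̄ = 9.75 cm.
Transfer each piece to the vertical centroidal axis using Ī + A·d² with d = x − 9.75:
  plate: d = 0 cm → contributes +3089.531 cm⁴
  hole 1: d = -3.25 cm → contributes −8.344855 cm⁴
  hole 2: d = 3.25 cm → contributes −8.344855 cm⁴
Total I = 3072.842 cm⁴.

Iy ≈ 3072.8 cm⁴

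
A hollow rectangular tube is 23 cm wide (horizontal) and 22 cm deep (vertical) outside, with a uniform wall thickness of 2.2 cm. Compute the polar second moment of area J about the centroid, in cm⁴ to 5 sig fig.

Break the section into simple shapes (no overlaps), measuring from the bottom-left corner of the bounding box.
Outer rectangle: 23 × 22, A = 506 cm², y = 11 cm, Ī = 20408.67 cm⁴.
Inner void (subtracted): 18.6 × 17.6, A = 327.36 cm², y = 11 cm, Ī = 8450.253 cm⁴.
By symmetry the centroid is at mid-height, ȳ = 11 cm.
All pieces are centred on the centroidal x-axis, so I = ΣĪ (holes subtracted) = 11958.41 cm⁴.
Repeating about the centroidal y-axis gives I_y = 12868.38 cm⁴.
Polar second moment: J = I_x + I_y = 24826.79 cm⁴.

J ≈ 2.4827 × 10⁴ cm⁴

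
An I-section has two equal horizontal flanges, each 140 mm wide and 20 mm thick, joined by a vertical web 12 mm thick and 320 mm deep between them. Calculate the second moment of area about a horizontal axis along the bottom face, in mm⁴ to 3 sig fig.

Break the section into simple shapes (no overlaps), measuring from the bottom-left corner of the bounding box.
Bottom flange: 140 × 20, A = 2 800 mm², y = 10 mm, Ī = 93 333 mm⁴.
Web: 12 × 320, A = 3 840 mm², y = 180 mm, Ī = 32 768 000 mm⁴.
Top flange: 140 × 20, A = 2 800 mm², y = 350 mm, Ī = 93 333 mm⁴.
Transfer each piece to a horizontal axis along the bottom face using Ī + A·d² with d = y − 0:
  bottom flange: d = 10 mm → contributes +373 333 mm⁴
  web: d = 180 mm → contributes +157 184 000 mm⁴
  top flange: d = 350 mm → contributes +343 093 333 mm⁴
Total I = 500 650 667 mm⁴.

I_base ≈ 5.01 × 10⁸ mm⁴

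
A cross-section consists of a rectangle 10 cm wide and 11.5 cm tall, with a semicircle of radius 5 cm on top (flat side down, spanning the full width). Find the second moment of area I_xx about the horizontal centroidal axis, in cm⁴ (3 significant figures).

Decompose the section into non-overlapping parts with the origin at the bottom-left of its bounding rectangle.
Rectangular body: 10 × 11.5, A = 115 cm², y = 5.75 cm, Ī = 1267.4 cm⁴.
Semicircular cap: semicircle r = 5, A = 39.27 cm², y = 13.622 cm, Ī = 68.598 cm⁴.
Centroid: ȳ = ΣA·y / ΣA = 7.7539 cm.
Transfer each piece to the horizontal centroidal axis using Ī + A·d² with d = y − 7.7539:
  rectangular body: d = -2.0039 cm → contributes +1729.2 cm⁴
  semicircular cap: d = 5.8682 cm → contributes +1420.9 cm⁴
Total I = 3150.1 cm⁴.

I_xx ≈ 3150 cm⁴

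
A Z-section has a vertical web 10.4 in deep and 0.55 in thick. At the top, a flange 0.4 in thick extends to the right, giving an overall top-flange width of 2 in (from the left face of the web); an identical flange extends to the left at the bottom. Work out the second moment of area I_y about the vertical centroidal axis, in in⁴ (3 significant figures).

I_y ≈ 1.51 in⁴

Treat the section as a set of non-overlapping primitives; coordinates are from the bounding-box lower-left.
Web: 0.55 × 10.4, A = 5.72 in², x = 1.725 in, Ī = 0.14419 in⁴.
Top flange (beyond web): 1.45 × 0.4, A = 0.58 in², x = 2.725 in, Ī = 0.10162 in⁴.
Bottom flange (beyond web): 1.45 × 0.4, A = 0.58 in², x = 0.725 in, Ī = 0.10162 in⁴.
Centroid: x̄ = ΣA·x / ΣA = 1.725 in.
Transfer each piece to the vertical centroidal axis using Ī + A·d² with d = x − 1.725:
  web: d = 0 in → contributes +0.14419 in⁴
  top flange (beyond web): d = 1 in → contributes +0.68162 in⁴
  bottom flange (beyond web): d = -1 in → contributes +0.68162 in⁴
Total I = 1.5074 in⁴.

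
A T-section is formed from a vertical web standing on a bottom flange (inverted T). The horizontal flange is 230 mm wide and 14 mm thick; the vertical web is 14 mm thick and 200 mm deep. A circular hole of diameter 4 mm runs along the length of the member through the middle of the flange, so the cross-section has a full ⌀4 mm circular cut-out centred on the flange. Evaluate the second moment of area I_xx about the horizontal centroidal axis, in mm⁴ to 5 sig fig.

I_xx ≈ 2.6502 × 10⁷ mm⁴

Break the section into simple shapes (no overlaps), measuring from the bottom-left corner of the bounding box.
Flange: 230 × 14, A = 3 220 mm², y = 7 mm, Ī = 52593.33 mm⁴.
Web: 14 × 200, A = 2 800 mm², y = 114 mm, Ī = 9 333 333 mm⁴.
Hole (subtracted): ⌀4, A = 12.56637 mm², y = 7 mm, Ī = 12.56637 mm⁴.
Centroid: ȳ = ΣA·y / ΣA = 56.87155 mm.
Transfer each piece to the horizontal centroidal axis using Ī + A·d² with d = y − 56.87155:
  flange: d = -49.87155 mm → contributes +8 061 284 mm⁴
  web: d = 57.12845 mm → contributes +18 471 582 mm⁴
  hole: d = -49.87155 mm → contributes −31267.28 mm⁴
Total I = 26 501 599 mm⁴.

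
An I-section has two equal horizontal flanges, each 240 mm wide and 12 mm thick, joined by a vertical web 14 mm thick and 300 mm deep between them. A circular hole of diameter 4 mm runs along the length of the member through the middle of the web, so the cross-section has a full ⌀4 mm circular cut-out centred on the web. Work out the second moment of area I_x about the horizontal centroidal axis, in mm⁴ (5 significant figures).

I_x ≈ 1.7174 × 10⁸ mm⁴

Decompose the section into non-overlapping parts with the origin at the bottom-left of its bounding rectangle.
Bottom flange: 240 × 12, A = 2 880 mm², y = 6 mm, Ī = 34 560 mm⁴.
Web: 14 × 300, A = 4 200 mm², y = 162 mm, Ī = 31 500 000 mm⁴.
Top flange: 240 × 12, A = 2 880 mm², y = 318 mm, Ī = 34 560 mm⁴.
Hole (subtracted): ⌀4, A = 12.56637 mm², y = 162 mm, Ī = 12.56637 mm⁴.
By symmetry the centroid is at mid-height, ȳ = 162 mm.
Transfer each piece to the horizontal centroidal axis using Ī + A·d² with d = y − 162:
  bottom flange: d = -156 mm → contributes +70 122 240 mm⁴
  web: d = 0 mm → contributes +31 500 000 mm⁴
  top flange: d = 156 mm → contributes +70 122 240 mm⁴
  hole: d = 0 mm → contributes −12.56637 mm⁴
Total I = 171 744 467 mm⁴.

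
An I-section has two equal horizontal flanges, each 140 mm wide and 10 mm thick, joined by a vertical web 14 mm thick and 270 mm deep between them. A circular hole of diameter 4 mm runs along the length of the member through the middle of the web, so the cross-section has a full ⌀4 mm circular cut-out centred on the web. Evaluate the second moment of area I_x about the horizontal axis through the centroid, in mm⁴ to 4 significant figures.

Break the section into simple shapes (no overlaps), measuring from the bottom-left corner of the bounding box.
Bottom flange: 140 × 10, A = 1 400 mm², y = 5 mm, Ī = 11666.7 mm⁴.
Web: 14 × 270, A = 3 780 mm², y = 145 mm, Ī = 22 963 500 mm⁴.
Top flange: 140 × 10, A = 1 400 mm², y = 285 mm, Ī = 11666.7 mm⁴.
Hole (subtracted): ⌀4, A = 12.5664 mm², y = 145 mm, Ī = 12.5664 mm⁴.
By symmetry the centroid is at mid-height, ȳ = 145 mm.
Transfer each piece to the horizontal axis through the centroid using Ī + A·d² with d = y − 145:
  bottom flange: d = -140 mm → contributes +27 451 667 mm⁴
  web: d = 0 mm → contributes +22 963 500 mm⁴
  top flange: d = 140 mm → contributes +27 451 667 mm⁴
  hole: d = 0 mm → contributes −12.5664 mm⁴
Total I = 77 866 821 mm⁴.

I_x ≈ 7.787 × 10⁷ mm⁴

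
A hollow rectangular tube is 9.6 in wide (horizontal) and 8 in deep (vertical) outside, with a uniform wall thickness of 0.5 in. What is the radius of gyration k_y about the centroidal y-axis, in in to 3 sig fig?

Treat the section as a set of non-overlapping primitives; coordinates are from the bounding-box lower-left.
Outer rectangle: 9.6 × 8, A = 76.8 in², x = 4.8 in, Ī = 589.82 in⁴.
Inner void (subtracted): 8.6 × 7, A = 60.2 in², x = 4.8 in, Ī = 371.03 in⁴.
By symmetry the centroid is at mid-width, x̄ = 4.8 in.
All pieces are centred on the centroidal y-axis, so I = ΣĪ (holes subtracted) = 218.79 in⁴.
Radius of gyration: k = √(I/A) = √(218.79 / 16.6) = 3.6305 in.

k_y ≈ 3.63 in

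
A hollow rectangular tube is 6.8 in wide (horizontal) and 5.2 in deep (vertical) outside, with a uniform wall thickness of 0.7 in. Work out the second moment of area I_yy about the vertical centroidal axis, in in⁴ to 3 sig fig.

Split into non-overlapping primitives; take the origin at the lower-left of the bounding box.
Outer rectangle: 6.8 × 5.2, A = 35.36 in², x = 3.4 in, Ī = 136.25 in⁴.
Inner void (subtracted): 5.4 × 3.8, A = 20.52 in², x = 3.4 in, Ī = 49.864 in⁴.
By symmetry the centroid is at mid-width, x̄ = 3.4 in.
All pieces are centred on the vertical centroidal axis, so I = ΣĪ (holes subtracted) = 86.39 in⁴.

I_yy ≈ 86.4 in⁴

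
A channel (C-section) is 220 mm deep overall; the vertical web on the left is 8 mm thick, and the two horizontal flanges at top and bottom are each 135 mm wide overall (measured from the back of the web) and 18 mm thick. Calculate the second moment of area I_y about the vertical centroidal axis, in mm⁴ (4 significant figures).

I_y ≈ 1.194 × 10⁷ mm⁴

Split into non-overlapping primitives; take the origin at the lower-left of the bounding box.
Web: 8 × 220, A = 1 760 mm², x = 4 mm, Ī = 9386.67 mm⁴.
Top flange (beyond web): 127 × 18, A = 2 286 mm², x = 71.5 mm, Ī = 3 072 575 mm⁴.
Bottom flange (beyond web): 127 × 18, A = 2 286 mm², x = 71.5 mm, Ī = 3 072 575 mm⁴.
Centroid: x̄ = ΣA·x / ΣA = 52.7382 mm.
Transfer each piece to the vertical centroidal axis using Ī + A·d² with d = x − 52.7382:
  web: d = -48.7382 mm → contributes +4 190 104 mm⁴
  top flange (beyond web): d = 18.7618 mm → contributes +3 877 262 mm⁴
  bottom flange (beyond web): d = 18.7618 mm → contributes +3 877 262 mm⁴
Total I = 11 944 629 mm⁴.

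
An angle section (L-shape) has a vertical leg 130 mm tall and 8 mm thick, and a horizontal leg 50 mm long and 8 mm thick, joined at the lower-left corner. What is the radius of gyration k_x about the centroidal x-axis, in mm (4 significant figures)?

k_x ≈ 41.86 mm

Decompose the section into non-overlapping parts with the origin at the bottom-left of its bounding rectangle.
Vertical leg: 8 × 130, A = 1 040 mm², y = 65 mm, Ī = 1 464 667 mm⁴.
Horizontal leg (remainder): 42 × 8, A = 336 mm², y = 4 mm, Ī = 1 792 mm⁴.
Centroid: ȳ = ΣA·y / ΣA = 50.1047 mm.
Transfer each piece to the centroidal x-axis using Ī + A·d² with d = y − 50.1047:
  vertical leg: d = 14.8953 mm → contributes +1 695 413 mm⁴
  horizontal leg (remainder): d = -46.1047 mm → contributes +716 007 mm⁴
Total I = 2 411 420 mm⁴.
Radius of gyration: k = √(I/A) = √(2 411 420 / 1 376) = 41.8627 mm.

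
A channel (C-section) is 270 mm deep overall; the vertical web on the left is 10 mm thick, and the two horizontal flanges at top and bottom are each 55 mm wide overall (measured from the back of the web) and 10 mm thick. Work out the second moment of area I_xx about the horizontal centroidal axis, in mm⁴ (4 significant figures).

I_xx ≈ 3.162 × 10⁷ mm⁴

Split into non-overlapping primitives; take the origin at the lower-left of the bounding box.
Web: 10 × 270, A = 2 700 mm², y = 135 mm, Ī = 16 402 500 mm⁴.
Top flange (beyond web): 45 × 10, A = 450 mm², y = 265 mm, Ī = 3 750 mm⁴.
Bottom flange (beyond web): 45 × 10, A = 450 mm², y = 5 mm, Ī = 3 750 mm⁴.
By symmetry the centroid is at mid-height, ȳ = 135 mm.
Transfer each piece to the horizontal centroidal axis using Ī + A·d² with d = y − 135:
  web: d = 0 mm → contributes +16 402 500 mm⁴
  top flange (beyond web): d = 130 mm → contributes +7 608 750 mm⁴
  bottom flange (beyond web): d = -130 mm → contributes +7 608 750 mm⁴
Total I = 31 620 000 mm⁴.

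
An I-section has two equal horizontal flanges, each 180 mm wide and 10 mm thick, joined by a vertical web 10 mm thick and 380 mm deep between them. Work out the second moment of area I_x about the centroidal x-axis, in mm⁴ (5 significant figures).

Treat the section as a set of non-overlapping primitives; coordinates are from the bounding-box lower-left.
Bottom flange: 180 × 10, A = 1 800 mm², y = 5 mm, Ī = 15 000 mm⁴.
Web: 10 × 380, A = 3 800 mm², y = 200 mm, Ī = 45 726 667 mm⁴.
Top flange: 180 × 10, A = 1 800 mm², y = 395 mm, Ī = 15 000 mm⁴.
By symmetry the centroid is at mid-height, ȳ = 200 mm.
Transfer each piece to the centroidal x-axis using Ī + A·d² with d = y − 200:
  bottom flange: d = -195 mm → contributes +68 460 000 mm⁴
  web: d = 0 mm → contributes +45 726 667 mm⁴
  top flange: d = 195 mm → contributes +68 460 000 mm⁴
Total I = 182 646 667 mm⁴.

I_x ≈ 1.8265 × 10⁸ mm⁴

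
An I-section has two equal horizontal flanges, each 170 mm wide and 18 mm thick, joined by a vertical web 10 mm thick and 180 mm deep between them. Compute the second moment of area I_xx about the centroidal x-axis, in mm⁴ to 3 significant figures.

I_xx ≈ 6.50 × 10⁷ mm⁴

Treat the section as a set of non-overlapping primitives; coordinates are from the bounding-box lower-left.
Bottom flange: 170 × 18, A = 3 060 mm², y = 9 mm, Ī = 82 620 mm⁴.
Web: 10 × 180, A = 1 800 mm², y = 108 mm, Ī = 4 860 000 mm⁴.
Top flange: 170 × 18, A = 3 060 mm², y = 207 mm, Ī = 82 620 mm⁴.
By symmetry the centroid is at mid-height, ȳ = 108 mm.
Transfer each piece to the centroidal x-axis using Ī + A·d² with d = y − 108:
  bottom flange: d = -99 mm → contributes +30 073 680 mm⁴
  web: d = 0 mm → contributes +4 860 000 mm⁴
  top flange: d = 99 mm → contributes +30 073 680 mm⁴
Total I = 65 007 360 mm⁴.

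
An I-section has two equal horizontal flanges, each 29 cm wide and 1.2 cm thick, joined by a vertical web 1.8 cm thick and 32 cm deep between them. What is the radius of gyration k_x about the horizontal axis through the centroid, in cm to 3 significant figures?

k_x ≈ 13.8 cm

Break the section into simple shapes (no overlaps), measuring from the bottom-left corner of the bounding box.
Bottom flange: 29 × 1.2, A = 34.8 cm², y = 0.6 cm, Ī = 4.176 cm⁴.
Web: 1.8 × 32, A = 57.6 cm², y = 17.2 cm, Ī = 4915.2 cm⁴.
Top flange: 29 × 1.2, A = 34.8 cm², y = 33.8 cm, Ī = 4.176 cm⁴.
By symmetry the centroid is at mid-height, ȳ = 17.2 cm.
Transfer each piece to the horizontal axis through the centroid using Ī + A·d² with d = y − 17.2:
  bottom flange: d = -16.6 cm → contributes +9593.7 cm⁴
  web: d = 0 cm → contributes +4915.2 cm⁴
  top flange: d = 16.6 cm → contributes +9593.7 cm⁴
Total I = 24 103 cm⁴.
Radius of gyration: k = √(I/A) = √(24 103 / 127.2) = 13.765 cm.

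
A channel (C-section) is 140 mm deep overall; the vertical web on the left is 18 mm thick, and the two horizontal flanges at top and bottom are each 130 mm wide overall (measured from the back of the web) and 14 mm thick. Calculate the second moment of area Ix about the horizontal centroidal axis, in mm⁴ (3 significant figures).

Ix ≈ 1.66 × 10⁷ mm⁴

Break the section into simple shapes (no overlaps), measuring from the bottom-left corner of the bounding box.
Web: 18 × 140, A = 2 520 mm², y = 70 mm, Ī = 4 116 000 mm⁴.
Top flange (beyond web): 112 × 14, A = 1 568 mm², y = 133 mm, Ī = 25 611 mm⁴.
Bottom flange (beyond web): 112 × 14, A = 1 568 mm², y = 7 mm, Ī = 25 611 mm⁴.
By symmetry the centroid is at mid-height, ȳ = 70 mm.
Transfer each piece to the horizontal centroidal axis using Ī + A·d² with d = y − 70:
  web: d = 0 mm → contributes +4 116 000 mm⁴
  top flange (beyond web): d = 63 mm → contributes +6 249 003 mm⁴
  bottom flange (beyond web): d = -63 mm → contributes +6 249 003 mm⁴
Total I = 16 614 005 mm⁴.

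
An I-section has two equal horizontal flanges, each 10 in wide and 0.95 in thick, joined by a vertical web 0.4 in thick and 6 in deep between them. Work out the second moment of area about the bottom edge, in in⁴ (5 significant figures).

I_base ≈ 571.96 in⁴

Break the section into simple shapes (no overlaps), measuring from the bottom-left corner of the bounding box.
Bottom flange: 10 × 0.95, A = 9.5 in², y = 0.475 in, Ī = 0.7144792 in⁴.
Web: 0.4 × 6, A = 2.4 in², y = 3.95 in, Ī = 7.2 in⁴.
Top flange: 10 × 0.95, A = 9.5 in², y = 7.425 in, Ī = 0.7144792 in⁴.
Transfer each piece to the bottom edge using Ī + A·d² with d = y − 0:
  bottom flange: d = 0.475 in → contributes +2.857917 in⁴
  web: d = 3.95 in → contributes +44.646 in⁴
  top flange: d = 7.425 in → contributes +524.4554 in⁴
Total I = 571.9593 in⁴.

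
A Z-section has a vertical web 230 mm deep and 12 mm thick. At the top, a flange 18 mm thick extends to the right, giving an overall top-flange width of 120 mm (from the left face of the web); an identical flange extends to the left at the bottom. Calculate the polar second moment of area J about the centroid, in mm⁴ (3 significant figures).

Break the section into simple shapes (no overlaps), measuring from the bottom-left corner of the bounding box.
Web: 12 × 230, A = 2 760 mm², y = 115 mm, Ī = 12 167 000 mm⁴.
Top flange (beyond web): 108 × 18, A = 1 944 mm², y = 221 mm, Ī = 52 488 mm⁴.
Bottom flange (beyond web): 108 × 18, A = 1 944 mm², y = 9 mm, Ī = 52 488 mm⁴.
Centroid: ȳ = ΣA·y / ΣA = 115 mm.
Transfer each piece to the centroidal x-axis using Ī + A·d² with d = y − 115:
  web: d = 0 mm → contributes +12 167 000 mm⁴
  top flange (beyond web): d = 106 mm → contributes +21 895 272 mm⁴
  bottom flange (beyond web): d = -106 mm → contributes +21 895 272 mm⁴
Total I = 55 957 544 mm⁴.
For the y-axis: x̄ = 114 mm.
Repeating about the centroidal y-axis gives I_y = 17 809 056 mm⁴.
Polar second moment: J = I_x + I_y = 73 766 600 mm⁴.

J ≈ 7.38 × 10⁷ mm⁴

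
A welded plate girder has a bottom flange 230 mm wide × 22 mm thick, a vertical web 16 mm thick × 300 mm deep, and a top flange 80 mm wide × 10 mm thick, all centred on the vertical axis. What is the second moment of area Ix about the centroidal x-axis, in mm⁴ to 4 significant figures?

Treat the section as a set of non-overlapping primitives; coordinates are from the bounding-box lower-left.
Bottom plate: 230 × 22, A = 5 060 mm², y = 11 mm, Ī = 204 087 mm⁴.
Web plate: 16 × 300, A = 4 800 mm², y = 172 mm, Ī = 36 000 000 mm⁴.
Top plate: 80 × 10, A = 800 mm², y = 327 mm, Ī = 6666.67 mm⁴.
Centroid: ȳ = ΣA·y / ΣA = 107.21 mm.
Transfer each piece to the centroidal x-axis using Ī + A·d² with d = y − 107.21:
  bottom plate: d = -96.2101 mm → contributes +47 041 417 mm⁴
  web plate: d = 64.7899 mm → contributes +56 149 090 mm⁴
  top plate: d = 219.79 mm → contributes +38 652 736 mm⁴
Total I = 141 843 243 mm⁴.

Ix ≈ 1.418 × 10⁸ mm⁴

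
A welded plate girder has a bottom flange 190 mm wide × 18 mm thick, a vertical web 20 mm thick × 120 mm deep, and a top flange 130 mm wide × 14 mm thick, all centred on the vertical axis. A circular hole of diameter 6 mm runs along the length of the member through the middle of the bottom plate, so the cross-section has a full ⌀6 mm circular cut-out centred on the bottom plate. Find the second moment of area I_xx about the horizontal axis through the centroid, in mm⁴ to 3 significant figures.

I_xx ≈ 2.57 × 10⁷ mm⁴

Decompose the section into non-overlapping parts with the origin at the bottom-left of its bounding rectangle.
Bottom plate: 190 × 18, A = 3 420 mm², y = 9 mm, Ī = 92 340 mm⁴.
Web plate: 20 × 120, A = 2 400 mm², y = 78 mm, Ī = 2 880 000 mm⁴.
Top plate: 130 × 14, A = 1 820 mm², y = 145 mm, Ī = 29 727 mm⁴.
Hole (subtracted): ⌀6, A = 28.274 mm², y = 9 mm, Ī = 63.617 mm⁴.
Centroid: ȳ = ΣA·y / ΣA = 63.274 mm.
Transfer each piece to the horizontal axis through the centroid using Ī + A·d² with d = y − 63.274:
  bottom plate: d = -54.274 mm → contributes +10 166 580 mm⁴
  web plate: d = 14.726 mm → contributes +3 400 441 mm⁴
  top plate: d = 81.726 mm → contributes +12 185 713 mm⁴
  hole: d = -54.274 mm → contributes −83 351 mm⁴
Total I = 25 669 383 mm⁴.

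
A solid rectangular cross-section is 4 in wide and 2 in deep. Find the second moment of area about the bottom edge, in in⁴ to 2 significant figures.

I_base ≈ 11 in⁴

The section: 4 × 2, A = 8 in², y = 1 in, Ī = 2.667 in⁴.
Transfer it to the base of the section using Ī + A·d² with d = y − 0:
  the section: d = 1 in → contributes +10.67 in⁴
Total I = 10.67 in⁴.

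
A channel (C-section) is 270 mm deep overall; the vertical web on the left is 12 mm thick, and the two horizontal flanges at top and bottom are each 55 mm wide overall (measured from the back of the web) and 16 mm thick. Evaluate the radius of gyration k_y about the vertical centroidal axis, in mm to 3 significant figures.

k_y ≈ 14.6 mm

Decompose the section into non-overlapping parts with the origin at the bottom-left of its bounding rectangle.
Web: 12 × 270, A = 3 240 mm², x = 6 mm, Ī = 38 880 mm⁴.
Top flange (beyond web): 43 × 16, A = 688 mm², x = 33.5 mm, Ī = 106 009 mm⁴.
Bottom flange (beyond web): 43 × 16, A = 688 mm², x = 33.5 mm, Ī = 106 009 mm⁴.
Centroid: x̄ = ΣA·x / ΣA = 14.198 mm.
Transfer each piece to the vertical centroidal axis using Ī + A·d² with d = x − 14.198:
  web: d = -8.1976 mm → contributes +256 609 mm⁴
  top flange (beyond web): d = 19.302 mm → contributes +362 347 mm⁴
  bottom flange (beyond web): d = 19.302 mm → contributes +362 347 mm⁴
Total I = 981 302 mm⁴.
Radius of gyration: k = √(I/A) = √(981 302 / 4 616) = 14.58 mm.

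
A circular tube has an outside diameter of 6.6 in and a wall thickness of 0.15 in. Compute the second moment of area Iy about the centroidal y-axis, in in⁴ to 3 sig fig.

Break the section into simple shapes (no overlaps), measuring from the bottom-left corner of the bounding box.
Outer circle: ⌀6.6, A = 34.212 in², x = 3.3 in, Ī = 93.142 in⁴.
Bore (subtracted): ⌀6.3, A = 31.172 in², x = 3.3 in, Ī = 77.327 in⁴.
By symmetry the centroid is at mid-width, x̄ = 3.3 in.
All pieces are centred on the centroidal y-axis, so I = ΣĪ (holes subtracted) = 15.815 in⁴.

Iy ≈ 15.8 in⁴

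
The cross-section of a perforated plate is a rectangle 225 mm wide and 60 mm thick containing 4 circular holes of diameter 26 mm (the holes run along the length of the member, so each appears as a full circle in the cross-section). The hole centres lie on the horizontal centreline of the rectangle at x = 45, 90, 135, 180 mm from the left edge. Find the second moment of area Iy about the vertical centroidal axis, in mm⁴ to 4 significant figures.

Treat the section as a set of non-overlapping primitives; coordinates are from the bounding-box lower-left.
Plate: 225 × 60, A = 13 500 mm², x = 112.5 mm, Ī = 56 953 125 mm⁴.
Hole 1 (subtracted): ⌀26, A = 530.929 mm², x = 45 mm, Ī = 22431.8 mm⁴.
Hole 2 (subtracted): ⌀26, A = 530.929 mm², x = 90 mm, Ī = 22431.8 mm⁴.
Hole 3 (subtracted): ⌀26, A = 530.929 mm², x = 135 mm, Ī = 22431.8 mm⁴.
Hole 4 (subtracted): ⌀26, A = 530.929 mm², x = 180 mm, Ī = 22431.8 mm⁴.
By symmetry the centroid is at mid-width, x̄ = 112.5 mm.
Transfer each piece to the vertical centroidal axis using Ī + A·d² with d = x − 112.5:
  plate: d = 0 mm → contributes +56 953 125 mm⁴
  hole 1: d = -67.5 mm → contributes −2 441 478 mm⁴
  hole 2: d = -22.5 mm → contributes −291 215 mm⁴
  hole 3: d = 22.5 mm → contributes −291 215 mm⁴
  hole 4: d = 67.5 mm → contributes −2 441 478 mm⁴
Total I = 51 487 740 mm⁴.

Iy ≈ 5.149 × 10⁷ mm⁴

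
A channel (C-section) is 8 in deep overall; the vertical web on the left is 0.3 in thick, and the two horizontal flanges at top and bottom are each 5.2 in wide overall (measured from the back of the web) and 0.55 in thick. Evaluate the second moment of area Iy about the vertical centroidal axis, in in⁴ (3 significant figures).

Iy ≈ 22.0 in⁴

Split into non-overlapping primitives; take the origin at the lower-left of the bounding box.
Web: 0.3 × 8, A = 2.4 in², x = 0.15 in, Ī = 0.018 in⁴.
Top flange (beyond web): 4.9 × 0.55, A = 2.695 in², x = 2.75 in, Ī = 5.3922 in⁴.
Bottom flange (beyond web): 4.9 × 0.55, A = 2.695 in², x = 2.75 in, Ī = 5.3922 in⁴.
Centroid: x̄ = ΣA·x / ΣA = 1.949 in.
Transfer each piece to the vertical centroidal axis using Ī + A·d² with d = x − 1.949:
  web: d = -1.799 in → contributes +7.7851 in⁴
  top flange (beyond web): d = 0.80103 in → contributes +7.1215 in⁴
  bottom flange (beyond web): d = 0.80103 in → contributes +7.1215 in⁴
Total I = 22.028 in⁴.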